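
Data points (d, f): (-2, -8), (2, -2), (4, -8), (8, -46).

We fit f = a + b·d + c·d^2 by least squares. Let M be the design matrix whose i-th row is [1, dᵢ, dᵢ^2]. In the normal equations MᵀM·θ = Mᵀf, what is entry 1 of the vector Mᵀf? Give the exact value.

-64

Entry 1 ↔ basis 1, so (Mᵀf)_{1} = Σᵢ fᵢ = (1)·(-8) + (1)·(-2) + (1)·(-8) + (1)·(-46) = -64.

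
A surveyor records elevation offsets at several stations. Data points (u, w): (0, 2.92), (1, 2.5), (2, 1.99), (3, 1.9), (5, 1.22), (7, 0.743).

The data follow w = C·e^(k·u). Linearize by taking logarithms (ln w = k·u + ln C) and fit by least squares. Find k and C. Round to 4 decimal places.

k = -0.1919, C = 3.0417

Linearized form: ln w = k·u + ln C. From the 6 transformed points,
Σu = 18.0000, Σ(u)² = 88.0000, Σln w = 3.2197, Σu·ln w = 3.1330.
Equations: 88.0000·k + 18.0000·ln C = 3.1330;  18.0000·k + 6·ln C = 3.2197.
Solving (det = 204.0000): k = -0.19194, ln C = 1.11243, so C = exp(1.11243) = 3.04175.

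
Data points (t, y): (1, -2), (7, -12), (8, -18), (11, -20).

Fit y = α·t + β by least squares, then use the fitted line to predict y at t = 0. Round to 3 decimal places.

The normal equations are: 235·α + 27·β = -450;  27·α + 4·β = -52.
det = 235·4 − 27² = 211.
α = ((-450)·4 − 27·(-52))/211 = -396/211; β = (235·(-52) − 27·(-450))/211 = -70/211.
At t = 0: ŷ = (-396/211)·(0) + (-70/211)·(1) = -70/211.

ŷ = -0.332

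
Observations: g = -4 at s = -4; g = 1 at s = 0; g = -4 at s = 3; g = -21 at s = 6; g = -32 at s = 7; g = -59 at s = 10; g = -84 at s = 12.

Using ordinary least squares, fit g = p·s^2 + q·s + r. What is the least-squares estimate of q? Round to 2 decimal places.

Forming MᵀM = [[34770, 3250, 354]; [3250, 354, 34]; [354, 34, 7]] and Mᵀg = [-20420, -1944, -203]ᵀ gives MᵀM·[p, q, r]ᵀ = Mᵀg.
Row-reducing yields p = -394947/737572, q = -49147/67052, r = 302325/184393.

q = -0.73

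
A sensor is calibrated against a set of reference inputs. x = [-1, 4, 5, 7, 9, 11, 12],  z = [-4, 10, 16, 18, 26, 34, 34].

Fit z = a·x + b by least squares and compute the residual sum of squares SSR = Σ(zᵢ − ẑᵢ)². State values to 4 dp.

Sums needed: Σx·x = 437, Σx = 47, Σ1 = 7.
Moment sums: Σx·z = 1266, Σz = 134.
So AᵀA·[a, b]ᵀ = Aᵀz: [[437, 47]; [47, 7]]·[a, b]ᵀ = [1266, 134]ᵀ.
Determinant 437·7 − 47² = 850.
a = (1266·7 − 47·134)/850 = 1282/425; b = (437·134 − 47·1266)/850 = -472/425.
Residuals: 54/425, -406/425, 862/425, -852/425, -16/425, 164/85, -462/425; SSR = 5936/425.

SSR = 13.9671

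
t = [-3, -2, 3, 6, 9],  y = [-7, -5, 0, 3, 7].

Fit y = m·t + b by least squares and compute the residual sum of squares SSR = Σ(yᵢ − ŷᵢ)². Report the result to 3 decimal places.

SSR = 0.631

With design matrix X, XᵀX = [[139, 13]; [13, 5]] and Xᵀy = [112, -2]ᵀ.
Eliminating b: 5·(row 1) − 13·(row 2) gives 526·m = 5·112 − 13·(-2) = 586, so m = 293/263.
Then b = ((-2) − 13·(293/263))/5 = -867/263.
Residuals: -95/263, 138/263, -12/263, -102/263, 71/263; SSR = 166/263.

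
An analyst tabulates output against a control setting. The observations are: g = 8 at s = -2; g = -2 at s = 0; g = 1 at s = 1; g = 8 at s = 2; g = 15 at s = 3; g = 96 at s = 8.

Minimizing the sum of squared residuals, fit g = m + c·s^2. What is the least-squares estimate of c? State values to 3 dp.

c = 1.496

MᵀM·[m, c]ᵀ = Mᵀg reads: 6·m + 82·c = 126;  82·m + 4210·c = 6344.
Determinant 6·4210 − 82² = 18536.
m = (126·4210 − 82·6344)/18536 = 2563/4634; c = (6·6344 − 82·126)/18536 = 6933/4634.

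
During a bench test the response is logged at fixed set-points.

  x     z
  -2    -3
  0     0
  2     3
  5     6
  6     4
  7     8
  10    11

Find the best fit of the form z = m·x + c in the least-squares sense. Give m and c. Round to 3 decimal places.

m = 1.094, c = -0.235

Forming MᵀM = [[218, 28]; [28, 7]] and Mᵀz = [232, 29]ᵀ gives MᵀM·[m, c]ᵀ = Mᵀz.
Determinant 218·7 − 28² = 742.
m = (232·7 − 28·29)/742 = 58/53; c = (218·29 − 28·232)/742 = -87/371.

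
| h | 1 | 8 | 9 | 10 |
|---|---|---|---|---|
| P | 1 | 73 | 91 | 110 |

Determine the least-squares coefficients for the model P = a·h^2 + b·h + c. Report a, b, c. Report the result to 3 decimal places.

a = 0.908, b = 2.134, c = -2.047

Entries of MᵀM: Σh^2·h^2 = 20658, Σh^2·h = 2242, Σh^2 = 246, Σh·h = 246, Σh = 28, Σ1 = 4.
And Σh^2·P = 23044, Σh·P = 2504, ΣP = 275.
Row-reducing yields a = 1099/1210, b = 12911/6050, c = -6191/3025.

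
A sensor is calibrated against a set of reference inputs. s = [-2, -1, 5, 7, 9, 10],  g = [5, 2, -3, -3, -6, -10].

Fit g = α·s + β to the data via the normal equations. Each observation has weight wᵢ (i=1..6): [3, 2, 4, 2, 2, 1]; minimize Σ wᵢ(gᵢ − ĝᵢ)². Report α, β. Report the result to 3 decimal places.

α = -0.990, β = 2.318

Forming XᵀWX = [[474, 54]; [54, 14]] and XᵀWg = [-344, -21]ᵀ gives XᵀWX·[α, β]ᵀ = XᵀWg.
det = 474·14 − 54² = 3720.
α = ((-344)·14 − 54·(-21))/3720 = -1841/1860; β = (474·(-21) − 54·(-344))/3720 = 1437/620.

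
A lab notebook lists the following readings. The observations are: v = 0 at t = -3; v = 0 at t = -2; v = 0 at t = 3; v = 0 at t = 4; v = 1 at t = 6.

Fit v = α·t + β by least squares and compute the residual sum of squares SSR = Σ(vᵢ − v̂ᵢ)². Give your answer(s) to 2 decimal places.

Entries of XᵀX: Σt·t = 74, Σt = 8, Σ1 = 5.
And Σt·v = 6, Σv = 1.
det = 74·5 − 8² = 306.
α = (6·5 − 8·1)/306 = 11/153; β = (74·1 − 8·6)/306 = 13/153.
Residuals: 20/153, 1/17, -46/153, -19/51, 74/153; SSR = 74/153.

SSR = 0.48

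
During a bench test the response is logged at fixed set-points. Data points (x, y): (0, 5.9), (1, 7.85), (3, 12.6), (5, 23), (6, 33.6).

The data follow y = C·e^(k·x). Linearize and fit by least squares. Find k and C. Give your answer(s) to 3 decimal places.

k = 0.283, C = 5.775

Let Y = ln y. Fitting Y = k·x + ln C by least squares:
AᵀA = [[71.0000, 15.0000]; [15.0000, 5]], rhs = [46.4262, 13.0192]ᵀ  (here Σx = 15.0000, Σ(x)² = 71.0000, Σln y = 13.0192, Σx·ln y = 46.4262).
Solving (det = 130.0000): k = 0.28341, ln C = 1.75360, so C = exp(1.75360) = 5.77538.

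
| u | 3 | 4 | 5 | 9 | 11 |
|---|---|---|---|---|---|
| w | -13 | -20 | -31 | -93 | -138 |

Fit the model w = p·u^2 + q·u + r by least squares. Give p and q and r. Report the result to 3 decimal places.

Normal-equation sums: Σu^2·u^2 = 22164, Σu^2·u = 2276, Σu^2 = 252, Σu·u = 252, Σu = 32, Σ1 = 5.
Moment sums: Σu^2·w = -25443, Σu·w = -2629, Σw = -295.
Normal equations: [[22164, 2276, 252]; [2276, 252, 32]; [252, 32, 5]]·[p, q, r]ᵀ = [-25443, -2629, -295]ᵀ.
Inverting the 3×3 Gram matrix, [p, q, r]ᵀ = [-219/194, 63/388, -305/97]ᵀ.

p = -1.129, q = 0.162, r = -3.144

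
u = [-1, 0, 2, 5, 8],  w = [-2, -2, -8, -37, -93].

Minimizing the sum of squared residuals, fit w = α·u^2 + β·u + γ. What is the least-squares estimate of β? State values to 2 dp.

Entries of AᵀA: Σu^2·u^2 = 4738, Σu^2·u = 644, Σu^2 = 94, Σu·u = 94, Σu = 14, Σ1 = 5.
For Aᵀw: Σu^2·w = -6911, Σu·w = -943, Σw = -142.
So AᵀA·[α, β, γ]ᵀ = Aᵀw: [[4738, 644, 94]; [644, 94, 14]; [94, 14, 5]]·[α, β, γ]ᵀ = [-6911, -943, -142]ᵀ.
Row-reducing yields α = -20617/14826, β = -613/2118, γ = -3574/2471.

β = -0.29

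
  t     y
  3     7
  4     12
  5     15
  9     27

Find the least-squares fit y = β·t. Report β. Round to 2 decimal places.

From the data, Σt·t = 131.
Right-hand side: Σt·y = 387.
So XᵀX·[β]ᵀ = Xᵀy: [[131]]·[β]ᵀ = [387]ᵀ.
Hence β = 387 / 131 ≈ 2.9542.

β = 2.95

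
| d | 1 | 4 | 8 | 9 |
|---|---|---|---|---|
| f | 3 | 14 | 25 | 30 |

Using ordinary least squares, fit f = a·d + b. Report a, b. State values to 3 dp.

a = 3.244, b = 0.159

Sums needed: Σd·d = 162, Σd = 22, Σ1 = 4.
Right-hand side: Σd·f = 529, Σf = 72.
Δ = 162·4 − 22² = 164.
a = (529·4 − 22·72)/164 = 133/41; b = (162·72 − 22·529)/164 = 13/82.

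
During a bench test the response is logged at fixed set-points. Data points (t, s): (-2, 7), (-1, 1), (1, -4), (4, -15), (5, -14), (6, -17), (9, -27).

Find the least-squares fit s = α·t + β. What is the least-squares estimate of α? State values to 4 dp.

With design matrix X, XᵀX = [[164, 22]; [22, 7]] and Xᵀs = [-494, -69]ᵀ.
det = 164·7 − 22² = 664.
α = ((-494)·7 − 22·(-69))/664 = -485/166; β = (164·(-69) − 22·(-494))/664 = -56/83.

α = -2.9217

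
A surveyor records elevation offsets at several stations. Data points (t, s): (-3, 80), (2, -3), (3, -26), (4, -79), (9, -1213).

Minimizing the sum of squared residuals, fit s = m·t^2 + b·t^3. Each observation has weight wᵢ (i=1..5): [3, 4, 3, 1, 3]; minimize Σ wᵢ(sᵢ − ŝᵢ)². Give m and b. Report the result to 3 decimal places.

m = 3.004, b = -1.998

The normal equations are: 20489·m + 178299·b = -294613;  178299·m + 1603049·b = -2666569.
Determinant 20489·1603049 − 178299² = 1054337560.
m = ((-294613)·1603049 − 178299·(-2666569))/1054337560 = 1583755547/527168780; b = (20489·(-2666569) − 178299·(-294613))/1054337560 = -1053064477/527168780.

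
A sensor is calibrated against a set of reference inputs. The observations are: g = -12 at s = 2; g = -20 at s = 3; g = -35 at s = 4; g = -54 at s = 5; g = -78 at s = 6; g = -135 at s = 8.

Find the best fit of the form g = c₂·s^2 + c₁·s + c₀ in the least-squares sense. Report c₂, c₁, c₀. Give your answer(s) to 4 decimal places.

c₂ = -2.1429, c₁ = 0.7143, c₀ = -4.0000

The normal system MᵀM·[c₂, c₁, c₀]ᵀ = Mᵀg is [[6370, 952, 154]; [952, 154, 28]; [154, 28, 6]]·[c₂, c₁, c₀]ᵀ = [-13586, -2042, -334]ᵀ.
Row-reducing yields c₂ = -15/7, c₁ = 5/7, c₀ = -4.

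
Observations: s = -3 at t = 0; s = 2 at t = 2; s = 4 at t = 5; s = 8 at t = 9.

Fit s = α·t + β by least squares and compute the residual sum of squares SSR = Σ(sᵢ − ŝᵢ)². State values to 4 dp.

From the data, Σt·t = 110, Σt = 16, Σ1 = 4.
For Mᵀs: Σt·s = 96, Σs = 11.
So MᵀM·[α, β]ᵀ = Mᵀs: [[110, 16]; [16, 4]]·[α, β]ᵀ = [96, 11]ᵀ.
Δ = 110·4 − 16² = 184.
α = (96·4 − 16·11)/184 = 26/23; β = (110·11 − 16·96)/184 = -163/92.
Residuals: -113/92, 139/92, 11/92, -37/92; SSR = 365/92.

SSR = 3.9674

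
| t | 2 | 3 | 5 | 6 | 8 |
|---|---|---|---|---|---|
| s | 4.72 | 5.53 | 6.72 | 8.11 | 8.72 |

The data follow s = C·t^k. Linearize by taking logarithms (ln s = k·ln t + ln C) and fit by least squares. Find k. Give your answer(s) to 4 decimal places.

k = 0.4573

With ln sᵢ as the transformed response and ln tᵢ as the regressor:
Σln t = 7.2724, Σ(ln t)² = 11.8122, Σln s = 9.4258, Σln t·ln s = 14.2742.
Normal system: [[11.8122, 7.2724]; [7.2724, 5]]·[k, ln C]ᵀ = [14.2742, 9.4258]ᵀ.
Solving (det = 6.1731): k = 0.45727, ln C = 1.22007.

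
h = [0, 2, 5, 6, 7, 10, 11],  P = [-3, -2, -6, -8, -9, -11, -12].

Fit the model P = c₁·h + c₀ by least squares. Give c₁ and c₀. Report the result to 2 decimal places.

c₁ = -0.93, c₀ = -1.83

Compute the Gram sums: Σh·h = 335, Σh = 41, Σ1 = 7.
And Σh·P = -387, ΣP = -51.
Normal equations: [[335, 41]; [41, 7]]·[c₁, c₀]ᵀ = [-387, -51]ᵀ.
det = 335·7 − 41² = 664.
c₁ = ((-387)·7 − 41·(-51))/664 = -309/332; c₀ = (335·(-51) − 41·(-387))/664 = -609/332.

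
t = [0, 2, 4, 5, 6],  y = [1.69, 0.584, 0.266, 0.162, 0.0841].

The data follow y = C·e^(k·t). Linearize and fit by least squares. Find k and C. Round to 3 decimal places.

With ln yᵢ as the transformed response and tᵢ as the regressor:
Over the data: Σt = 17.0000, Σ(t)² = 81.0000, Σln y = -5.6333, Σt·ln y = -30.3280.
Normal system: [[81.0000, 17.0000]; [17.0000, 5]]·[k, ln C]ᵀ = [-30.3280, -5.6333]ᵀ.
Δ = 81.0000·5 − (17.0000)² = 116.0000; k = (-30.3280·5 − 17.0000·-5.6333)/116.0000 = -0.48167, ln C = (81.0000·-5.6333 − 17.0000·-30.3280)/116.0000 = 0.51103, so C = exp(0.51103) = 1.66701.

k = -0.482, C = 1.667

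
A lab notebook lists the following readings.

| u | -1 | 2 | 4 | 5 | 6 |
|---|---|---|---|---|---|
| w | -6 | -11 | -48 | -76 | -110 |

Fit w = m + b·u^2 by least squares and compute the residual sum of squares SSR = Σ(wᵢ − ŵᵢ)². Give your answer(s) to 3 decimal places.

SSR = 9.769

Setting ∂/∂m … = 0 gives: 5·m + 82·b = -251;  82·m + 2194·b = -6678.
(Σ1 = 5, Σu^2 = 82, Σu^2·u^2 = 2194, Σw = -251, Σu^2·w = -6678.)
Δ = 5·2194 − 82² = 4246.
m = ((-251)·2194 − 82·(-6678))/4246 = -1549/2123; b = (5·(-6678) − 82·(-251))/4246 = -6404/2123.
Residuals: -435/193, 3812/2123, 2109/2123, 301/2123, -1437/2123; SSR = 20740/2123.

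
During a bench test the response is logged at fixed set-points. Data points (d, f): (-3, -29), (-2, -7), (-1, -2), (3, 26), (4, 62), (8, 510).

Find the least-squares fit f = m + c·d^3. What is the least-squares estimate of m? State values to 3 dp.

m = -0.959

The normal equations are: 6·m + 567·c = 560;  567·m + 267763·c = 266631.
Eliminating c: 267763·(row 1) − 567·(row 2) gives 1285089·m = 267763·560 − 567·266631 = -1232497, so m = -1232497/1285089.
Then c = (266631 − 567·(-1232497/1285089))/267763 = 427422/428363.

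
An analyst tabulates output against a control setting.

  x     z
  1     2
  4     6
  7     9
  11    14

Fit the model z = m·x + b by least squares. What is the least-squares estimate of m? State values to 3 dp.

m = 1.183

Setting ∂/∂m … = 0 gives: 187·m + 23·b = 243;  23·m + 4·b = 31.
Δ = 187·4 − 23² = 219.
m = (243·4 − 23·31)/219 = 259/219; b = (187·31 − 23·243)/219 = 208/219.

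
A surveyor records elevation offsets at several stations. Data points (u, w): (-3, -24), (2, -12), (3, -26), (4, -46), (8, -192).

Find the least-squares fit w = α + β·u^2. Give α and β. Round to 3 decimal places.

α = 1.653, β = -3.022

Setting ∂/∂α … = 0 gives: 5·α + 102·β = -300;  102·α + 4530·β = -13522.
Determinant 5·4530 − 102² = 12246.
α = ((-300)·4530 − 102·(-13522))/12246 = 3374/2041; β = (5·(-13522) − 102·(-300))/12246 = -18505/6123.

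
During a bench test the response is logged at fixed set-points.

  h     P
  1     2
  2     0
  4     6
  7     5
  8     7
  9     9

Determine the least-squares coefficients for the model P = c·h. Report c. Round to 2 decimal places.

From the data, Σh·h = 215.
For AᵀP: Σh·P = 198.
So AᵀA·[c]ᵀ = AᵀP: [[215]]·[c]ᵀ = [198]ᵀ.
c = 198/215 = 0.92093.

c = 0.92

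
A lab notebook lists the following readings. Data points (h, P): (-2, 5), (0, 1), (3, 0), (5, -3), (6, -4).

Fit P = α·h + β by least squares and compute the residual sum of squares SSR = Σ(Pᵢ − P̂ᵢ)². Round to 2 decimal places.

The normal system XᵀX·[α, β]ᵀ = XᵀP is [[74, 12]; [12, 5]]·[α, β]ᵀ = [-49, -1]ᵀ.
Determinant 74·5 − 12² = 226.
α = ((-49)·5 − 12·(-1))/226 = -233/226; β = (74·(-1) − 12·(-49))/226 = 257/113.
Residuals: 75/113, -144/113, 185/226, -27/226, -10/113; SSR = 623/226.

SSR = 2.76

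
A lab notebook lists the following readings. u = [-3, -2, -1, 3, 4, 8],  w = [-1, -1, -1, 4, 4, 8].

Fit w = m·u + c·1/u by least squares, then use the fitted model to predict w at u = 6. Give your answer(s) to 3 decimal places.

ŵ = 5.791

Normal-equation sums: Σu·u = 103, Σu·1/u = 6, Σ1/u·1/u = 893/576.
For Xᵀw: Σu·w = 98, Σ1/u·w = 31/6.
Normal equations: [[103, 6]; [6, 893/576]]·[m, c]ᵀ = [98, 31/6]ᵀ.
Determinant 103·(893/576) − 6² = 71243/576.
m = (98·(893/576) − 6·(31/6))/(71243/576) = 69658/71243; c = (103·(31/6) − 6·98)/(71243/576) = -32160/71243.
At u = 6: ŵ = (69658/71243)·(6) + (-32160/71243)·(1/6) = 412588/71243.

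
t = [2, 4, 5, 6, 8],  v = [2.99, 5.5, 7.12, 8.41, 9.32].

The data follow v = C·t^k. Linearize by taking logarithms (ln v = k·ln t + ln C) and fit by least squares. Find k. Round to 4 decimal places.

k = 0.8597

Let Y = ln v. Fitting Y = k·ln t + ln C by least squares:
AᵀA = [[12.5270, 7.5601]; [7.5601, 5]], rhs = [14.7387, 9.1245]ᵀ  (here Σln t = 7.5601, Σ(ln t)² = 12.5270, Σln v = 9.1245, Σln t·ln v = 14.7387).
Slope k = (n·Σln t·ln v − Σln t·Σln v)/(n·Σ(ln t)² − (Σln t)²) = (5·14.7387 − 7.5601·9.1245)/5.4804 = 0.85971; ln C = (Σln v − k·Σln t)/n = 0.52501.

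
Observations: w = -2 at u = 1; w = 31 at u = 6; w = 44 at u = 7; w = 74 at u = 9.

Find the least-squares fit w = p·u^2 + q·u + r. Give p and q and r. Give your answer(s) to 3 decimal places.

p = 0.951, q = 0.002, r = -2.971

From the data, Σu^2·u^2 = 10259, Σu^2·u = 1289, Σu^2 = 167, Σu·u = 167, Σu = 23, Σ1 = 4.
For Mᵀw: Σu^2·w = 9264, Σu·w = 1158, Σw = 147.
So MᵀM·[p, q, r]ᵀ = Mᵀw: [[10259, 1289, 167]; [1289, 167, 23]; [167, 23, 4]]·[p, q, r]ᵀ = [9264, 1158, 147]ᵀ.
Row-reducing yields p = 973/1023, q = 2/1023, r = -1013/341.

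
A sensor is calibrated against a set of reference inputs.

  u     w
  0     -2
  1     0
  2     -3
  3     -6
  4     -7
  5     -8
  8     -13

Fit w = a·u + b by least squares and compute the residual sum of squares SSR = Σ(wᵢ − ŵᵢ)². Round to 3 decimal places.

Compute the Gram sums: Σu·u = 119, Σu = 23, Σ1 = 7.
For Xᵀw: Σu·w = -196, Σw = -39.
So XᵀX·[a, b]ᵀ = Xᵀw: [[119, 23]; [23, 7]]·[a, b]ᵀ = [-196, -39]ᵀ.
Δ = 119·7 − 23² = 304.
a = ((-196)·7 − 23·(-39))/304 = -25/16; b = (119·(-39) − 23·(-196))/304 = -7/16.
Residuals: -25/16, 2, 9/16, -7/8, -5/16, 1/4, -1/16; SSR = 123/16.

SSR = 7.688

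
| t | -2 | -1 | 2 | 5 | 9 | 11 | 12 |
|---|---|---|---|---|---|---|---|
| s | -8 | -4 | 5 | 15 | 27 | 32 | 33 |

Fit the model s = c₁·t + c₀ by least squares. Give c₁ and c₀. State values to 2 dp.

c₁ = 2.99, c₀ = -1.07

AᵀA·[c₁, c₀]ᵀ = Aᵀs reads: 380·c₁ + 36·c₀ = 1096;  36·c₁ + 7·c₀ = 100.
Eliminating c₀: 7·(row 1) − 36·(row 2) gives 1364·c₁ = 7·1096 − 36·100 = 4072, so c₁ = 1018/341.
Then c₀ = (100 − 36·(1018/341))/7 = -364/341.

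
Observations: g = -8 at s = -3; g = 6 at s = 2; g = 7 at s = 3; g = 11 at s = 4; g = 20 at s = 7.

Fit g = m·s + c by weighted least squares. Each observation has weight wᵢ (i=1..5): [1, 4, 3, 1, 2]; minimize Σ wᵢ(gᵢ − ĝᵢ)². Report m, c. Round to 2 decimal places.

The normal equations are: 166·m + 32·c = 459;  32·m + 11·c = 88.
(Σwᵢ·s·s = 166, Σwᵢ·s = 32, Σwᵢ·1 = 11, Σwᵢ·s·g = 459, Σwᵢ·g = 88.)
Δ = 166·11 − 32² = 802.
m = (459·11 − 32·88)/802 = 2233/802; c = (166·88 − 32·459)/802 = -40/401.

m = 2.78, c = -0.10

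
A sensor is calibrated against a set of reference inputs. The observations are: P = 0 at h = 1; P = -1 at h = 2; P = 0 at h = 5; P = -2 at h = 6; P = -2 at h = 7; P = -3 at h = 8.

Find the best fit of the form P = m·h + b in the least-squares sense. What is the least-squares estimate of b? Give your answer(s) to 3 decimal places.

Forming AᵀA = [[179, 29]; [29, 6]] and AᵀP = [-52, -8]ᵀ gives AᵀA·[m, b]ᵀ = AᵀP.
det = 179·6 − 29² = 233.
m = ((-52)·6 − 29·(-8))/233 = -80/233; b = (179·(-8) − 29·(-52))/233 = 76/233.

b = 0.326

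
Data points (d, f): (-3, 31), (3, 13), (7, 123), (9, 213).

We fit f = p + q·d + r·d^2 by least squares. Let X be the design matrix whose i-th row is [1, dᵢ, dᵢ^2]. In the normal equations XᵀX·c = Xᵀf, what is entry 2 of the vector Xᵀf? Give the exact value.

2724

Entry 2 ↔ basis d, so (Xᵀf)_{2} = Σᵢ (d)·fᵢ = (-3)·(31) + (3)·(13) + (7)·(123) + (9)·(213) = 2724.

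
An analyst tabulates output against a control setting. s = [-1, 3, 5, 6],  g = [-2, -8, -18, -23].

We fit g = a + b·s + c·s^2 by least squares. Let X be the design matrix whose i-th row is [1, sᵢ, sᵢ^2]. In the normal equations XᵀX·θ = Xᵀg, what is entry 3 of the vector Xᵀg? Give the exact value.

Entry 3 ↔ basis s^2, so (Xᵀg)_{3} = Σᵢ (s^2)·gᵢ = (1)·(-2) + (9)·(-8) + (25)·(-18) + (36)·(-23) = -1352.

-1352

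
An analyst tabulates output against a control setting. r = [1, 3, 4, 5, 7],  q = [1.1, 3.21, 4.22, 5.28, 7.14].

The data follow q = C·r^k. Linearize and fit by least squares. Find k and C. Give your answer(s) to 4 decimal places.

k = 0.9654, C = 1.1052

Let Y = ln q. Fitting Y = k·ln r + ln C by least squares:
Sums: Σln r = 6.0403, Σ(ln r)² = 9.5056, Σln q = 6.3311, Σln r·ln q = 9.7804.
Normal system: [[9.5056, 6.0403]; [6.0403, 5]]·[k, ln C]ᵀ = [9.7804, 6.3311]ᵀ.
Solving (det = 11.0434): k = 0.96536, ln C = 0.10001, so C = exp(0.10001) = 1.10518.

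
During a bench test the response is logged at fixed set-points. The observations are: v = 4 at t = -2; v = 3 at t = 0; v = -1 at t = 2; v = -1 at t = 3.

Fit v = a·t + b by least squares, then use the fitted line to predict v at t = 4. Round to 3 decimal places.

v̂ = -2.441

Setting ∂/∂a … = 0 gives: 17·a + 3·b = -13;  3·a + 4·b = 5.
Eliminating b: 4·(row 1) − 3·(row 2) gives 59·a = 4·(-13) − 3·5 = -67, so a = -67/59.
Then b = (5 − 3·(-67/59))/4 = 124/59.
At t = 4: v̂ = (-67/59)·(4) + (124/59)·(1) = -144/59.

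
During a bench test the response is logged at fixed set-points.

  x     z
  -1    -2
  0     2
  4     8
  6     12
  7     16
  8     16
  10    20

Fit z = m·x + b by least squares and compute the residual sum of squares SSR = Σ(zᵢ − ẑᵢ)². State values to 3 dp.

SSR = 5.422

The normal system AᵀA·[m, b]ᵀ = Aᵀz is [[266, 34]; [34, 7]]·[m, b]ᵀ = [546, 72]ᵀ.
Δ = 266·7 − 34² = 706.
m = (546·7 − 34·72)/706 = 687/353; b = (266·72 − 34·546)/706 = 294/353.
Residuals: -313/353, 412/353, -218/353, -180/353, 545/353, -142/353, -104/353; SSR = 1914/353.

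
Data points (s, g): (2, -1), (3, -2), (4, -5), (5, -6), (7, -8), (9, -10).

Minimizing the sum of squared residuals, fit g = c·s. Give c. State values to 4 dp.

Sums needed: Σs·s = 184.
Right-hand side: Σs·g = -204.
MᵀM·[c]ᵀ = Mᵀg becomes [[184]]·[c]ᵀ = [-204]ᵀ.
Hence c = -204 / 184 ≈ -1.1087.

c = -1.1087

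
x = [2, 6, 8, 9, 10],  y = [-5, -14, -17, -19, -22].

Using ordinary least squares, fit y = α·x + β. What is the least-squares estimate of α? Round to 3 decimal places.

Forming MᵀM = [[285, 35]; [35, 5]] and Mᵀy = [-621, -77]ᵀ gives MᵀM·[α, β]ᵀ = Mᵀy.
det = 285·5 − 35² = 200.
α = ((-621)·5 − 35·(-77))/200 = -41/20; β = (285·(-77) − 35·(-621))/200 = -21/20.

α = -2.050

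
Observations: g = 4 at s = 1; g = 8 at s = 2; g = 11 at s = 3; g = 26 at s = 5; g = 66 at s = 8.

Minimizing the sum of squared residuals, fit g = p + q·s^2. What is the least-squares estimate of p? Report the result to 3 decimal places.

p = 2.837

Forming AᵀA = [[5, 103]; [103, 4819]] and Aᵀg = [115, 5009]ᵀ gives AᵀA·[p, q]ᵀ = Aᵀg.
Determinant 5·4819 − 103² = 13486.
p = (115·4819 − 103·5009)/13486 = 1739/613; q = (5·5009 − 103·115)/13486 = 600/613.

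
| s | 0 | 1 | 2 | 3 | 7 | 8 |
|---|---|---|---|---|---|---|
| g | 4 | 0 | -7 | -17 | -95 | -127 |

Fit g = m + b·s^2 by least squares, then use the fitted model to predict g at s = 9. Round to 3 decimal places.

ĝ = -160.429

AᵀA·[m, b]ᵀ = Aᵀg reads: 6·m + 127·b = -242;  127·m + 6595·b = -12964.
(Σ1 = 6, Σs^2 = 127, Σs^2·s^2 = 6595, Σg = -242, Σs^2·g = -12964.)
Eliminating b: 6595·(row 1) − 127·(row 2) gives 23441·m = 6595·(-242) − 127·(-12964) = 50438, so m = 50438/23441.
Then b = ((-12964) − 127·(50438/23441))/6595 = -47050/23441.
At s = 9: ĝ = (50438/23441)·(1) + (-47050/23441)·(81) = -3760612/23441.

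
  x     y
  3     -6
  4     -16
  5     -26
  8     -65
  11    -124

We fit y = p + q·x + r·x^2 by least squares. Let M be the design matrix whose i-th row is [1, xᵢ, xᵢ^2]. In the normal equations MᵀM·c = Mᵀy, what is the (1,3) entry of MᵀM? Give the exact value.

Row 1 ↔ basis 1, column 3 ↔ basis x^2, so (MᵀM)_{1,3} = Σᵢ x^2 = (1)·(9) + (1)·(16) + (1)·(25) + (1)·(64) + (1)·(121) = 235.

235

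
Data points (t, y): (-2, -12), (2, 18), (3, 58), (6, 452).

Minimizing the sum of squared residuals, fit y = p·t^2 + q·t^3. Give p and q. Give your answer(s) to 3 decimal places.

Entries of MᵀM: Σt^2·t^2 = 1409, Σt^2·t^3 = 8019, Σt^3·t^3 = 47513.
For Mᵀy: Σt^2·y = 16818, Σt^3·y = 99438.
So MᵀM·[p, q]ᵀ = Mᵀy: [[1409, 8019]; [8019, 47513]]·[p, q]ᵀ = [16818, 99438]ᵀ.
det = 1409·47513 − 8019² = 2641456.
p = (16818·47513 − 8019·99438)/2641456 = 210039/330182; q = (1409·99438 − 8019·16818)/2641456 = 655575/330182.

p = 0.636, q = 1.985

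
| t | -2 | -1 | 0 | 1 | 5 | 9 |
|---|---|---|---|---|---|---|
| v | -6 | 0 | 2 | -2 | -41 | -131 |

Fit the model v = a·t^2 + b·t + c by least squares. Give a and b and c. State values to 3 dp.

With design matrix A, AᵀA = [[7204, 846, 112]; [846, 112, 12]; [112, 12, 6]] and Aᵀv = [-11662, -1374, -178]ᵀ.
Row-reducing yields a = -75499/47317, b = -13731/47317, c = 33039/47317.

a = -1.596, b = -0.290, c = 0.698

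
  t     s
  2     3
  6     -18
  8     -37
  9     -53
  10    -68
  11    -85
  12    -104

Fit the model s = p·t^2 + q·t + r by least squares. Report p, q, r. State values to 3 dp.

The normal system XᵀX·[p, q, r]ᵀ = Xᵀs is [[57346, 5524, 550]; [5524, 550, 58]; [550, 58, 7]]·[p, q, r]ᵀ = [-39358, -3738, -362]ᵀ.
Solving the 3×3 system (Gaussian elimination) gives p = -773/819, q = 6157/2457, r = 590/351.

p = -0.944, q = 2.506, r = 1.681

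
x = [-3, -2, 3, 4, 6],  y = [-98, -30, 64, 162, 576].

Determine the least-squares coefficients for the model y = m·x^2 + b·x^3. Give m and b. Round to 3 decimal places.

m = -1.849, b = 2.977

Entries of AᵀA: Σx^2·x^2 = 1730, Σx^2·x^3 = 8768, Σx^3·x^3 = 52274.
And Σx^2·y = 22902, Σx^3·y = 139398.
So AᵀA·[m, b]ᵀ = Aᵀy: [[1730, 8768]; [8768, 52274]]·[m, b]ᵀ = [22902, 139398]ᵀ.
Eliminating b: 52274·(row 1) − 8768·(row 2) gives 13556196·m = 52274·22902 − 8768·139398 = -25062516, so m = -696181/376561.
Then b = (139398 − 8768·(-696181/376561))/52274 = 1120939/376561.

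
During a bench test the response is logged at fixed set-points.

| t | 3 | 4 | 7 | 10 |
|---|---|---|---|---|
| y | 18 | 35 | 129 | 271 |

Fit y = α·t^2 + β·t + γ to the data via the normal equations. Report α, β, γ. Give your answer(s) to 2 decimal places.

α = 2.83, β = -0.53, γ = -6.80

Entries of MᵀM: Σt^2·t^2 = 12738, Σt^2·t = 1434, Σt^2 = 174, Σt·t = 174, Σt = 24, Σ1 = 4.
Moment sums: Σt^2·y = 34143, Σt·y = 3807, Σy = 453.
Normal equations: [[12738, 1434, 174]; [1434, 174, 24]; [174, 24, 4]]·[α, β, γ]ᵀ = [34143, 3807, 453]ᵀ.
Row-reducing yields α = 17/6, β = -8/15, γ = -34/5.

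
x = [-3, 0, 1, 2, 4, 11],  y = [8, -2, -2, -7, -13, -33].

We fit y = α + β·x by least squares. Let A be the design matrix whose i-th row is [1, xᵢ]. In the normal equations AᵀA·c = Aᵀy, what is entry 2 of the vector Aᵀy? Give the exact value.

-455

Entry 2 ↔ basis x, so (Aᵀy)_{2} = Σᵢ (x)·yᵢ = (-3)·(8) + (0)·(-2) + (1)·(-2) + (2)·(-7) + (4)·(-13) + (11)·(-33) = -455.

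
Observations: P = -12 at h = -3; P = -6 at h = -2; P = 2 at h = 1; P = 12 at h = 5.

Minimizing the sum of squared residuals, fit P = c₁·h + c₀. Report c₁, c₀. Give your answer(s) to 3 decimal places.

c₁ = 2.865, c₀ = -1.716

Normal-equation sums: Σh·h = 39, Σh = 1, Σ1 = 4.
For XᵀP: Σh·P = 110, ΣP = -4.
XᵀX·[c₁, c₀]ᵀ = XᵀP becomes [[39, 1]; [1, 4]]·[c₁, c₀]ᵀ = [110, -4]ᵀ.
Eliminating c₀: 4·(row 1) − 1·(row 2) gives 155·c₁ = 4·110 − 1·(-4) = 444, so c₁ = 444/155.
Then c₀ = ((-4) − 1·(444/155))/4 = -266/155.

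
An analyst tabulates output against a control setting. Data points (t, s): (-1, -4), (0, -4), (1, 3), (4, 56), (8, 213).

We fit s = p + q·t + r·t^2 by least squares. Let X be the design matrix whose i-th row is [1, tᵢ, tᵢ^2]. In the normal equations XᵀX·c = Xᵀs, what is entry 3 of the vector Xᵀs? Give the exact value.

14527

Entry 3 ↔ basis t^2, so (Xᵀs)_{3} = Σᵢ (t^2)·sᵢ = (1)·(-4) + (0)·(-4) + (1)·(3) + (16)·(56) + (64)·(213) = 14527.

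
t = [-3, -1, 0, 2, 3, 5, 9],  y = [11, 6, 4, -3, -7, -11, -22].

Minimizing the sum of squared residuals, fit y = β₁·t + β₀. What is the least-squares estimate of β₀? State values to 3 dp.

β₀ = 2.872

Entries of MᵀM: Σt·t = 129, Σt = 15, Σ1 = 7.
And Σt·y = -319, Σy = -22.
Normal equations: [[129, 15]; [15, 7]]·[β₁, β₀]ᵀ = [-319, -22]ᵀ.
Eliminating β₀: 7·(row 1) − 15·(row 2) gives 678·β₁ = 7·(-319) − 15·(-22) = -1903, so β₁ = -1903/678.
Then β₀ = ((-22) − 15·(-1903/678))/7 = 649/226.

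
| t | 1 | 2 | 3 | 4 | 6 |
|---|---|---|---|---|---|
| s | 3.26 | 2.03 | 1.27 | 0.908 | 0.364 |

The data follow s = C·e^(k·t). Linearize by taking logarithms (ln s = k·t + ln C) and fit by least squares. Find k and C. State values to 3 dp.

k = -0.433, C = 4.899

Let Y = ln s. Fitting Y = k·t + ln C by least squares:
AᵀA = [[66.0000, 16.0000]; [16.0000, 5]], rhs = [-3.1348, 1.0217]ᵀ  (here Σt = 16.0000, Σ(t)² = 66.0000, Σln s = 1.0217, Σt·ln s = -3.1348).
Solving (det = 74.0000): k = -0.43271, ln C = 1.58901, so C = exp(1.58901) = 4.89891.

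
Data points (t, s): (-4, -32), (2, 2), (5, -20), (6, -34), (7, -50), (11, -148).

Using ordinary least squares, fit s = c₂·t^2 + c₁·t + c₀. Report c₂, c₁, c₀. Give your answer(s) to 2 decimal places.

c₂ = -1.50, c₁ = 2.83, c₀ = 3.18

AᵀA·[c₂, c₁, c₀]ᵀ = Aᵀs reads: 19235·c₂ + 1959·c₁ + 251·c₀ = -22586;  1959·c₂ + 251·c₁ + 27·c₀ = -2150;  251·c₂ + 27·c₁ + 6·c₀ = -282.
Inverting the 3×3 Gram matrix, [c₂, c₁, c₀]ᵀ = [-142797/94948, 268733/94948, 75455/23737]ᵀ.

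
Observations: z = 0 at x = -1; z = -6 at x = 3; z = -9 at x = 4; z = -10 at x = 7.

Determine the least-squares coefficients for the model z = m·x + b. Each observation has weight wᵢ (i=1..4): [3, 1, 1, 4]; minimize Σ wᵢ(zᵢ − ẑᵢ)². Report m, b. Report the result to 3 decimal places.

m = -1.256, b = -1.645

Sums needed: Σwᵢ·x·x = 224, Σwᵢ·x = 32, Σwᵢ·1 = 9.
And Σwᵢ·x·z = -334, Σwᵢ·z = -55.
Eliminating b: 9·(row 1) − 32·(row 2) gives 992·m = 9·(-334) − 32·(-55) = -1246, so m = -623/496.
Then b = ((-55) − 32·(-623/496))/9 = -51/31.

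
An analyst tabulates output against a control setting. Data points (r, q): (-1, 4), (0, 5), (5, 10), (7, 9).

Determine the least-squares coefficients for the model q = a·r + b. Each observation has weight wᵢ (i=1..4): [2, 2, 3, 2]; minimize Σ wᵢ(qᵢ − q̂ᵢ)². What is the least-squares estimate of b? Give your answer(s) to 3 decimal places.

b = 5.099

Compute the Gram sums: Σwᵢ·r·r = 175, Σwᵢ·r = 27, Σwᵢ·1 = 9.
Right-hand side: Σwᵢ·r·q = 268, Σwᵢ·q = 66.
Normal equations: [[175, 27]; [27, 9]]·[a, b]ᵀ = [268, 66]ᵀ.
Δ = 175·9 − 27² = 846.
a = (268·9 − 27·66)/846 = 35/47; b = (175·66 − 27·268)/846 = 719/141.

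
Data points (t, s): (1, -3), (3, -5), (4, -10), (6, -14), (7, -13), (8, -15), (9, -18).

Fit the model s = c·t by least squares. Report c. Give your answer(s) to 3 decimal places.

MᵀM·[c]ᵀ = Mᵀs reads: 256·c = -515.
(Σt·t = 256, Σt·s = -515.)
c = (-515)/256 = -2.01172.

c = -2.012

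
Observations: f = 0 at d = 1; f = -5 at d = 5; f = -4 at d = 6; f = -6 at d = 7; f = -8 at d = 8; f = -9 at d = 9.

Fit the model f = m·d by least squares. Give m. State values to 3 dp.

m = -0.922

The normal system AᵀA·[m]ᵀ = Aᵀf is [[256]]·[m]ᵀ = [-236]ᵀ.
Hence m = -236 / 256 ≈ -0.921875.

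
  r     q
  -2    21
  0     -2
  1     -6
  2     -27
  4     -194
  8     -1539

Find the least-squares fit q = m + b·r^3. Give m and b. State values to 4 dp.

Sums needed: Σ1 = 6, Σr^3 = 577, Σr^3·r^3 = 266369.
For Mᵀq: Σq = -1747, Σr^3·q = -800774.
Determinant 6·266369 − 577² = 1265285.
m = ((-1747)·266369 − 577·(-800774))/1265285 = -94287/36151; b = (6·(-800774) − 577·(-1747))/1265285 = -108475/36151.

m = -2.6081, b = -3.0006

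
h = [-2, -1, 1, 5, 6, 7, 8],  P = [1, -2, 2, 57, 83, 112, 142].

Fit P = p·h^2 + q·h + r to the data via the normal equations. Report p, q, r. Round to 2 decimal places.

Entries of MᵀM: Σh^2·h^2 = 8436, Σh^2·h = 1188, Σh^2 = 180, Σh·h = 180, Σh = 24, Σ1 = 7.
Moment sums: Σh^2·P = 18993, Σh·P = 2705, ΣP = 395.
Normal equations: [[8436, 1188, 180]; [1188, 180, 24]; [180, 24, 7]]·[p, q, r]ᵀ = [18993, 2705, 395]ᵀ.
Row-reducing yields p = 2, q = 77/36, r = -7/3.

p = 2.00, q = 2.14, r = -2.33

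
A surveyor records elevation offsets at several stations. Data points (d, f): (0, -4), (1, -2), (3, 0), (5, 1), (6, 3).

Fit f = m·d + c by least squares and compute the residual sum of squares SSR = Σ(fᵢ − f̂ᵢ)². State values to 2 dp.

SSR = 1.16

Compute the Gram sums: Σd·d = 71, Σd = 15, Σ1 = 5.
Right-hand side: Σd·f = 21, Σf = -2.
Normal equations: [[71, 15]; [15, 5]]·[m, c]ᵀ = [21, -2]ᵀ.
Eliminating c: 5·(row 1) − 15·(row 2) gives 130·m = 5·21 − 15·(-2) = 135, so m = 27/26.
Then c = ((-2) − 15·(27/26))/5 = -457/130.
Residuals: -63/130, 31/65, 2/5, -44/65, 37/130; SSR = 151/130.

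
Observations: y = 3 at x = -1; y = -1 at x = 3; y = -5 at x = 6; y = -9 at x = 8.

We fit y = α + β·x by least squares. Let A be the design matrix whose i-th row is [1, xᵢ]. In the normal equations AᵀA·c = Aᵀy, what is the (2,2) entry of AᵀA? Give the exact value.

Row 2 ↔ basis x, column 2 ↔ basis x, so (AᵀA)_{2,2} = Σᵢ (x)·(x) = (-1)·(-1) + (3)·(3) + (6)·(6) + (8)·(8) = 110.

110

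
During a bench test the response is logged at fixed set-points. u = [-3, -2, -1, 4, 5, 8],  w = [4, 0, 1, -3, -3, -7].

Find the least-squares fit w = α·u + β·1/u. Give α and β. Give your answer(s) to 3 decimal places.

The normal equations are: 119·α + 6·β = -96;  6·α + (21301/14400)·β = -547/120.
(Σu·u = 119, Σu·1/u = 6, Σ1/u·1/u = 21301/14400, Σu·w = -96, Σ1/u·w = -547/120.)
Determinant 119·(21301/14400) − 6² = 2016419/14400.
α = ((-96)·(21301/14400) − 6·(-547/120))/(2016419/14400) = -1651056/2016419; β = (119·(-547/120) − 6·(-96))/(2016419/14400) = 483240/2016419.

α = -0.819, β = 0.240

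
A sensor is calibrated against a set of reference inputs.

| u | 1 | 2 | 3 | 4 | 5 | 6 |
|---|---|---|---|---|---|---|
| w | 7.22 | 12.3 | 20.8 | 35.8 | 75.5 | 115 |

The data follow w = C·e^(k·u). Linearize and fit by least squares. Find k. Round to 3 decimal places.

k = 0.566

Taking logs, ln w = k·u + ln C, so regress ln w on u.
XᵀX = [[91.0000, 21.0000]; [21.0000, 6]], rhs = [80.5030, 20.1684]ᵀ  (here Σu = 21.0000, Σ(u)² = 91.0000, Σln w = 20.1684, Σu·ln w = 80.5030).
Solving (det = 105.0000): k = 0.56649, ln C = 1.37871.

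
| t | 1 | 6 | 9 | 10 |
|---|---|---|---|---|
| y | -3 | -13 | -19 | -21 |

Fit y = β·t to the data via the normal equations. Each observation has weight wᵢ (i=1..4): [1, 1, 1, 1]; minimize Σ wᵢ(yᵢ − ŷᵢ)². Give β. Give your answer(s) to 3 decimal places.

β = -2.119

From the data, Σwᵢ·t·t = 218.
And Σwᵢ·t·y = -462.
Normal equations: [[218]]·[β]ᵀ = [-462]ᵀ.
Hence β = -462 / 218 ≈ -2.11927.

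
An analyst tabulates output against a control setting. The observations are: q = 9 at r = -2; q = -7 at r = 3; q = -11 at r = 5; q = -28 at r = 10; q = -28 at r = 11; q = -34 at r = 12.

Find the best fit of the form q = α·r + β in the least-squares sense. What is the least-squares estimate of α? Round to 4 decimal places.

Entries of MᵀM: Σr·r = 403, Σr = 39, Σ1 = 6.
Moment sums: Σr·q = -1090, Σq = -99.
So MᵀM·[α, β]ᵀ = Mᵀq: [[403, 39]; [39, 6]]·[α, β]ᵀ = [-1090, -99]ᵀ.
det = 403·6 − 39² = 897.
α = ((-1090)·6 − 39·(-99))/897 = -893/299; β = (403·(-99) − 39·(-1090))/897 = 67/23.

α = -2.9866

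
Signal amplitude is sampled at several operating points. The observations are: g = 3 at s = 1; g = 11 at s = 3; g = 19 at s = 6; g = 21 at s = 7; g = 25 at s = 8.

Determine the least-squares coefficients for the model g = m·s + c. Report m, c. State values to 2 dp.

m = 3.00, c = 0.80

Normal-equation sums: Σs·s = 159, Σs = 25, Σ1 = 5.
Moment sums: Σs·g = 497, Σg = 79.
Determinant 159·5 − 25² = 170.
m = (497·5 − 25·79)/170 = 3; c = (159·79 − 25·497)/170 = 4/5.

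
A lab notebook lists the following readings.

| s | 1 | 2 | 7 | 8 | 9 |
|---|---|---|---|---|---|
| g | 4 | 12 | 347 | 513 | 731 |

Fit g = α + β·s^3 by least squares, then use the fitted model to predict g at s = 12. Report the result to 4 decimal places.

ĝ = 1727.0183

With design matrix X, XᵀX = [[5, 1593]; [1593, 911299]] and Xᵀg = [1607, 914676]ᵀ.
Δ = 5·911299 − 1593² = 2018846.
α = (1607·911299 − 1593·914676)/2018846 = 7378625/2018846; β = (5·914676 − 1593·1607)/2018846 = 2013429/2018846.
At s = 12: ĝ = (7378625/2018846)·(1) + (2013429/2018846)·(1728) = 3486583937/2018846.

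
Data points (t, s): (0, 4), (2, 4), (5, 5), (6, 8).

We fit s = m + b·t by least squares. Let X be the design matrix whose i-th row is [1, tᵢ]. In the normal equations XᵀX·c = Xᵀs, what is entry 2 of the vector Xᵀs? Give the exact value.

81

Entry 2 ↔ basis t, so (Xᵀs)_{2} = Σᵢ (t)·sᵢ = (0)·(4) + (2)·(4) + (5)·(5) + (6)·(8) = 81.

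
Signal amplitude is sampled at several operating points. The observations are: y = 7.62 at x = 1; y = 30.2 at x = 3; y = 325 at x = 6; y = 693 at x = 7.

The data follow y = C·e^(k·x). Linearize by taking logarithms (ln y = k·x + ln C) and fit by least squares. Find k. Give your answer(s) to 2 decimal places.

k = 0.76

Let Y = ln y. Fitting Y = k·x + ln C by least squares:
AᵀA = [[95.0000, 17.0000]; [17.0000, 4]], rhs = [92.7445, 17.7635]ᵀ  (here Σx = 17.0000, Σ(x)² = 95.0000, Σln y = 17.7635, Σx·ln y = 92.7445).
Δ = 95.0000·4 − (17.0000)² = 91.0000; k = (92.7445·4 − 17.0000·17.7635)/91.0000 = 0.75823, ln C = (95.0000·17.7635 − 17.0000·92.7445)/91.0000 = 1.21840.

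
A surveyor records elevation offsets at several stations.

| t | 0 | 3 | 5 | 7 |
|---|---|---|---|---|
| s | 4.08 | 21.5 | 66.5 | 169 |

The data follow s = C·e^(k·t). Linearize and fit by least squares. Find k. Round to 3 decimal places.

k = 0.536

With ln sᵢ as the transformed response and tᵢ as the regressor:
Σt = 15.0000, Σ(t)² = 83.0000, Σln s = 13.8013, Σt·ln s = 66.0995.
Normal system: [[83.0000, 15.0000]; [15.0000, 4]]·[k, ln C]ᵀ = [66.0995, 13.8013]ᵀ.
Solving (det = 107.0000): k = 0.53625, ln C = 1.43936.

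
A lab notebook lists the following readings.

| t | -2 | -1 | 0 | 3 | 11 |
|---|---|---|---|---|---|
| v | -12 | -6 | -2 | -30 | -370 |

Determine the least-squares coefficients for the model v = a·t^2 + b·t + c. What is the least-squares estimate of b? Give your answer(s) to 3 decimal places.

b = -0.475

Sums needed: Σt^2·t^2 = 14739, Σt^2·t = 1349, Σt^2 = 135, Σt·t = 135, Σt = 11, Σ1 = 5.
Moment sums: Σt^2·v = -45094, Σt·v = -4130, Σv = -420.
Normal equations: [[14739, 1349, 135]; [1349, 135, 11]; [135, 11, 5]]·[a, b, c]ᵀ = [-45094, -4130, -420]ᵀ.
Inverting the 3×3 Gram matrix, [a, b, c]ᵀ = [-65577/21877, -10385/21877, -44242/21877]ᵀ.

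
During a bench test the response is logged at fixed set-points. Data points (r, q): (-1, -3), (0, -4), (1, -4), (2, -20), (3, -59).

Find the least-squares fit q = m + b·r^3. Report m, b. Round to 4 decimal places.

m = -3.6945, b = -2.0436

Forming AᵀA = [[5, 35]; [35, 795]] and Aᵀq = [-90, -1754]ᵀ gives AᵀA·[m, b]ᵀ = Aᵀq.
Eliminating b: 795·(row 1) − 35·(row 2) gives 2750·m = 795·(-90) − 35·(-1754) = -10160, so m = -1016/275.
Then b = ((-1754) − 35·(-1016/275))/795 = -562/275.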